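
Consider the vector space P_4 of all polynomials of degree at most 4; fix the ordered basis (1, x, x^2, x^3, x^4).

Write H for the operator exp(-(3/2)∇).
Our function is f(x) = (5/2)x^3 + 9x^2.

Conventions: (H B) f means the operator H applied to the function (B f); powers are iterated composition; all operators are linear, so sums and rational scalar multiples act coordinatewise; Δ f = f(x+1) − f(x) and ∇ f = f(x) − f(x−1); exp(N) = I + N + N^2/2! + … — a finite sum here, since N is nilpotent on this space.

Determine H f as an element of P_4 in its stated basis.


order-1 term: -(45/4)x^2 - (63/4)x + 39/4
order-2 term: (135/8)x + 27/8
order-3 term: -135/16
the series for exp(-(3/2)∇) f terminates at order 3
exp(-(3/2)∇) f = (5/2)x^3 - (9/4)x^2 + (9/8)x + 75/16

the image equals g(x) = (5/2)x^3 - (9/4)x^2 + (9/8)x + 75/16


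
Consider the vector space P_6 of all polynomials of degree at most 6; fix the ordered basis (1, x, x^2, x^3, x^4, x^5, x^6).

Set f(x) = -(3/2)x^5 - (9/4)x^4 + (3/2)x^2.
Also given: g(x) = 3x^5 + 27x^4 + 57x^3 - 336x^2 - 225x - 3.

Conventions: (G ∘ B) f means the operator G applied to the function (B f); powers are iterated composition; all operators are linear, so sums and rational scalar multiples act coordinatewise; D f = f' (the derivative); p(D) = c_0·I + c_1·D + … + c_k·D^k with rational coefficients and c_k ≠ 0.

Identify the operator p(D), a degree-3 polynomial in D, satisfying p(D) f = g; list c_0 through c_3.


D^0 f = -(3/2)x^5 - (9/4)x^4 + (3/2)x^2
D^1 f = -(15/2)x^4 - 9x^3 + 3x
D^2 f = -30x^3 - 27x^2 + 3
D^3 f = -90x^2 - 54x
matching coefficients of g against c_0 f + c_1 Df + … from the top degree down determines the c_i
solution: c_0 = -2, c_1 = -3, c_2 = -1, c_3 = 4

c_0 = -2, c_1 = -3, c_2 = -1, c_3 = 4


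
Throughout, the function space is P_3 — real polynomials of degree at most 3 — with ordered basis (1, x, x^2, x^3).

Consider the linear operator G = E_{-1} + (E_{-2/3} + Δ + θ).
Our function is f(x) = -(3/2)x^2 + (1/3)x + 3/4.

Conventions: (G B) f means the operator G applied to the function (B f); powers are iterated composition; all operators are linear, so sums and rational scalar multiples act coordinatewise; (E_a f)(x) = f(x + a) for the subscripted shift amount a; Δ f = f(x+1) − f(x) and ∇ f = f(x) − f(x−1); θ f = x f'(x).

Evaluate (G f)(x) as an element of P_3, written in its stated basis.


the image equals g(x) = -6x^2 + 3x - 43/18

E_{-1} f = -(3/2)x^2 + (10/3)x - 13/12
E_{-2/3} f = -(3/2)x^2 + (7/3)x - 5/36
Δ f = -3x - 7/6
θ f = -3x^2 + (1/3)x
(E_{-2/3} + Δ + θ) f = -(9/2)x^2 - (1/3)x - 47/36
(E_{-1} + (E_{-2/3} + Δ + θ)) f = -6x^2 + 3x - 43/18


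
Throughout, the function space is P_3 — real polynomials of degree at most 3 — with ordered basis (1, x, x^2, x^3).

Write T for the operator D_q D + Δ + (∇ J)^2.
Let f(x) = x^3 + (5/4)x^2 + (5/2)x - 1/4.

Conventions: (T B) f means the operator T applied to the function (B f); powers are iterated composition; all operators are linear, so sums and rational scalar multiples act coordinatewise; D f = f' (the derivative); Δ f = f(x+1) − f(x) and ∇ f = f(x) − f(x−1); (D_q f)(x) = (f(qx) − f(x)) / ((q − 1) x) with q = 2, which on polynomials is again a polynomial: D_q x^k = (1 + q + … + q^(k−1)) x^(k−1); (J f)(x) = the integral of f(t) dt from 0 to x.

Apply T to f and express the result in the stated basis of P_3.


D f = 3x^2 + (5/2)x + 5/2
D_q D f = 9x + 5/2
Δ f = 3x^2 + (11/2)x + 19/4
J f = (1/4)x^4 + (5/12)x^3 + (5/4)x^2 - (1/4)x
∇ J f = x^3 - (1/4)x^2 + (9/4)x - 4/3
J (∇ J) f = (1/4)x^4 - (1/12)x^3 + (9/8)x^2 - (4/3)x
∇ J (∇ J) f = x^3 - (7/4)x^2 + (7/2)x - 67/24
(D_q D + Δ + (∇ J)^2) f = x^3 + (5/4)x^2 + 18x + 107/24

g(x) = x^3 + (5/4)x^2 + 18x + 107/24


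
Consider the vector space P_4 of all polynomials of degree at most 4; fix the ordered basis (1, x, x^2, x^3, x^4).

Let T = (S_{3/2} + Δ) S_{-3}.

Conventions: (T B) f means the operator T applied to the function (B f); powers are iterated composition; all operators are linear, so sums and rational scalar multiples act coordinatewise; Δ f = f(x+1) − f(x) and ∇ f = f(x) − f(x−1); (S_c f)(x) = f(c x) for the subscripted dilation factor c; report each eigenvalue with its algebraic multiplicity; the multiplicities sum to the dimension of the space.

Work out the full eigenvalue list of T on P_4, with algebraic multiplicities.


λ = -729/8 (multiplicity 1), λ = -9/2 (multiplicity 1), λ = 1 (multiplicity 1), λ = 81/4 (multiplicity 1), λ = 6561/16 (multiplicity 1)

image of 1: 1
image of x: -(9/2)x - 3
image of x^2: (81/4)x^2 + 18x + 9
image of x^3: -(729/8)x^3 - 81x^2 - 81x - 27
image of x^4: (6561/16)x^4 + 324x^3 + 486x^2 + 324x + 81
the matrix is upper triangular; its diagonal is (1, -9/2, 81/4, -729/8, 6561/16)
for a triangular matrix the eigenvalues are the diagonal entries, with algebraic multiplicity their repetition count


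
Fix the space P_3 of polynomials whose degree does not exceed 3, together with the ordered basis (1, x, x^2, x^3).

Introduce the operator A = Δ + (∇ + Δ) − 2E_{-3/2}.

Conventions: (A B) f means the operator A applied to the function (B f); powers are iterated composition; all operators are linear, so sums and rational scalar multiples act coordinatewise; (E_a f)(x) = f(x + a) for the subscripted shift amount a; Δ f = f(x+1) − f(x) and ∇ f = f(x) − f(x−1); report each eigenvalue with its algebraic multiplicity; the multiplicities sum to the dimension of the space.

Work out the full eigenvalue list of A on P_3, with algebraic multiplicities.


λ = -2 (multiplicity 4)

image of 1: -2
image of x: -2x + 6
image of x^2: -2x^2 + 12x - 7/2
image of x^3: -2x^3 + 18x^2 - (21/2)x + 39/4
the matrix is upper triangular; its diagonal is (-2, -2, -2, -2)
for a triangular matrix the eigenvalues are the diagonal entries, with algebraic multiplicity their repetition count


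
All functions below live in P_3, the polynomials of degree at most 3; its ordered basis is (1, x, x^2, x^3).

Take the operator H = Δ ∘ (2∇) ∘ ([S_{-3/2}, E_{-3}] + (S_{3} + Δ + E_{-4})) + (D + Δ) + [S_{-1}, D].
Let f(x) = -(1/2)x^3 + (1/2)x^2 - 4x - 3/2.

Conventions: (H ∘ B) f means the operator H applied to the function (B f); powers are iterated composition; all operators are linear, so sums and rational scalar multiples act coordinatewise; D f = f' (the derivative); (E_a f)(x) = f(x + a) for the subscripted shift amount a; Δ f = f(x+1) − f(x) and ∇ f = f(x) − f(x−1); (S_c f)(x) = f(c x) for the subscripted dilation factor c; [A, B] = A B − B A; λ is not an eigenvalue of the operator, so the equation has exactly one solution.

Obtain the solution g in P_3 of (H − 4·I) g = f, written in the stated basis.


the image equals g(x) = (1/8)x^3 + (1/4)x^2 + (371/32)x + 455/64

write g with unknown coordinates in the stated basis and equate coefficients in (H − 4·I) g = f
solving from the highest basis element down gives g = (1/8)x^3 + (1/4)x^2 + (371/32)x + 455/64
check: H g = (3/2)x^2 + (339/8)x + 431/16
so H g − 4·g = -(1/2)x^3 + (1/2)x^2 - 4x - 3/2 = f ✓


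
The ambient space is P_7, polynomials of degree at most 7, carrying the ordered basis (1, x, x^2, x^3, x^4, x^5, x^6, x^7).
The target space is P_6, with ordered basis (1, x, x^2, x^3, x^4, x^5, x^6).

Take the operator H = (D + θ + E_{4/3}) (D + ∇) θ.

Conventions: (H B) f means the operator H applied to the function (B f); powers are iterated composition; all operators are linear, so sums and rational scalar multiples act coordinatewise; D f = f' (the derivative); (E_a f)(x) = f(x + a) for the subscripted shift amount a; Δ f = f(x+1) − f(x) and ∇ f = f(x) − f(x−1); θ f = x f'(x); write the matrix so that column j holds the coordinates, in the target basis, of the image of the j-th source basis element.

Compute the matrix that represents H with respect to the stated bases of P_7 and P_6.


image of 1: 0
image of x: 2
image of x^2: 16x + 50/3
image of x^3: 54x^2 + 66x + 14
image of x^4: 128x^3 + 152x^2 + (272/3)x + 1796/27
image of x^5: 250x^4 + (800/3)x^3 + (1000/3)x^2 + (10550/27)x + 6080/81
image of x^6: 432x^5 + 390x^4 + 920x^3 + (3950/3)x^2 + (5188/9)x + 5978/27
image of x^7: 686x^6 + 490x^5 + (6370/3)x^4 + (90160/27)x^3 + (67522/27)x^2 + (142492/81)x + 203210/729
each image's coordinates form column j of the matrix

the matrix is [[0, 2, 50/3, 14, 1796/27, 6080/81, 5978/27, 203210/729]; [0, 0, 16, 66, 272/3, 10550/27, 5188/9, 142492/81]; [0, 0, 0, 54, 152, 1000/3, 3950/3, 67522/27]; [0, 0, 0, 0, 128, 800/3, 920, 90160/27]; [0, 0, 0, 0, 0, 250, 390, 6370/3]; [0, 0, 0, 0, 0, 0, 432, 490]; [0, 0, 0, 0, 0, 0, 0, 686]] (rows listed top to bottom)


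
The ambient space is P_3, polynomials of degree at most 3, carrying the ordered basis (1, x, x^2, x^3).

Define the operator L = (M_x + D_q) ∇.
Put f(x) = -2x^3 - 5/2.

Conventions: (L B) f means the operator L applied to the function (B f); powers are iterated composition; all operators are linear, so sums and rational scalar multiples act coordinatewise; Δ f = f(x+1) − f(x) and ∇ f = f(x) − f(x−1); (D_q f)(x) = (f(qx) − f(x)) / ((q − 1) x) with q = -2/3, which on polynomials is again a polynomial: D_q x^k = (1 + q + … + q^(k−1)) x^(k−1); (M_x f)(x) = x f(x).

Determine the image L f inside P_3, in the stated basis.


g(x) = -6x^3 + 6x^2 - 4x + 6

∇ f = -6x^2 + 6x - 2
M_x ∇ f = -6x^3 + 6x^2 - 2x
D_q ∇ f = -2x + 6
(M_x + D_q) ∇ f = -6x^3 + 6x^2 - 4x + 6


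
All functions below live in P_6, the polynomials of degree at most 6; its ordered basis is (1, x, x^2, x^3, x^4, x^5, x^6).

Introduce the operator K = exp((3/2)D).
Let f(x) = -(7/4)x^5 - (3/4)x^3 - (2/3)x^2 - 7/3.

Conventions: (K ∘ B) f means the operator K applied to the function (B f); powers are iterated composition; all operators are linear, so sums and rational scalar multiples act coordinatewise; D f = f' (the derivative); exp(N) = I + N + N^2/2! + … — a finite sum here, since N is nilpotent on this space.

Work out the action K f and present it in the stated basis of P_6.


g(x) = -(7/4)x^5 - (105/8)x^4 - (321/8)x^3 - (3029/48)x^2 - (3287/64)x - 7547/384

order-1 term: -(105/8)x^4 - (27/8)x^2 - 2x
order-2 term: -(315/8)x^3 - (81/16)x - 3/2
order-3 term: -(945/16)x^2 - 81/32
order-4 term: -(2835/64)x
order-5 term: -1701/128
the series for exp((3/2)D) f terminates at order 5
exp((3/2)D) f = -(7/4)x^5 - (105/8)x^4 - (321/8)x^3 - (3029/48)x^2 - (3287/64)x - 7547/384


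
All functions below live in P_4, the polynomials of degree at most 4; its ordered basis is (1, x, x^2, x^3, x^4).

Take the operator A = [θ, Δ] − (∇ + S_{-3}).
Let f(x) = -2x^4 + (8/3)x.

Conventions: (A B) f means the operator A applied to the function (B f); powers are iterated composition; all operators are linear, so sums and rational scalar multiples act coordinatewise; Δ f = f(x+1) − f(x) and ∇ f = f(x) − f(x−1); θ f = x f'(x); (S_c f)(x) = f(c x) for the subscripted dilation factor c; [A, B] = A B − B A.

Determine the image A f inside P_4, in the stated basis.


Δ f = -8x^3 - 12x^2 - 8x + 2/3
θ Δ f = -24x^3 - 24x^2 - 8x
θ f = -8x^4 + (8/3)x
Δ θ f = -32x^3 - 48x^2 - 32x - 16/3
[θ, Δ] f = 8x^3 + 24x^2 + 24x + 16/3
∇ f = -8x^3 + 12x^2 - 8x + 14/3
S_{-3} f = -162x^4 - 8x
(∇ + S_{-3}) f = -162x^4 - 8x^3 + 12x^2 - 16x + 14/3
(-(∇ + S_{-3})) f = 162x^4 + 8x^3 - 12x^2 + 16x - 14/3
([θ, Δ] − (∇ + S_{-3})) f = 162x^4 + 16x^3 + 12x^2 + 40x + 2/3

the image equals g(x) = 162x^4 + 16x^3 + 12x^2 + 40x + 2/3


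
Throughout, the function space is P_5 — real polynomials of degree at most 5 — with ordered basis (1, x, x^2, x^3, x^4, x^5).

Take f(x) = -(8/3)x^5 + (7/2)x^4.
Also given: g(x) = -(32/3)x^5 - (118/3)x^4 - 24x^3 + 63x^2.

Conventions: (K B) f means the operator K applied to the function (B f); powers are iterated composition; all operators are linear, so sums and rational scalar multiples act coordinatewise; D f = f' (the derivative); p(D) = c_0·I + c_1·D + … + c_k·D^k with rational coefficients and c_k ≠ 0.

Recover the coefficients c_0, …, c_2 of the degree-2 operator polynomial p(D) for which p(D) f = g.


p(D) = 4·I + 4·D + (3/2)·D^2, i.e. c_0 = 4, c_1 = 4, c_2 = 3/2

D^0 f = -(8/3)x^5 + (7/2)x^4
D^1 f = -(40/3)x^4 + 14x^3
D^2 f = -(160/3)x^3 + 42x^2
matching coefficients of g against c_0 f + c_1 Df + … from the top degree down determines the c_i
solution: c_0 = 4, c_1 = 4, c_2 = 3/2


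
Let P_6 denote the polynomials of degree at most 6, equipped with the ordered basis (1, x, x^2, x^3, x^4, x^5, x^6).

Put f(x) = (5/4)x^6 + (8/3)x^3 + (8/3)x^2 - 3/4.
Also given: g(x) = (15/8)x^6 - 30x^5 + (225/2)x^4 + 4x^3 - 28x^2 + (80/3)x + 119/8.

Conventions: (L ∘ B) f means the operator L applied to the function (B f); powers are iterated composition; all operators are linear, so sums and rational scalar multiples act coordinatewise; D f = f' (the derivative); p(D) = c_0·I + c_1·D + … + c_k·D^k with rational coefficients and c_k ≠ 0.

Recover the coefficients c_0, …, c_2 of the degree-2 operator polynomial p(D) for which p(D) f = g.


D^0 f = (5/4)x^6 + (8/3)x^3 + (8/3)x^2 - 3/4
D^1 f = (15/2)x^5 + 8x^2 + (16/3)x
D^2 f = (75/2)x^4 + 16x + 16/3
matching coefficients of g against c_0 f + c_1 Df + … from the top degree down determines the c_i
solution: c_0 = 3/2, c_1 = -4, c_2 = 3

p(D) = (3/2)·I − 4·D + 3·D^2, i.e. c_0 = 3/2, c_1 = -4, c_2 = 3


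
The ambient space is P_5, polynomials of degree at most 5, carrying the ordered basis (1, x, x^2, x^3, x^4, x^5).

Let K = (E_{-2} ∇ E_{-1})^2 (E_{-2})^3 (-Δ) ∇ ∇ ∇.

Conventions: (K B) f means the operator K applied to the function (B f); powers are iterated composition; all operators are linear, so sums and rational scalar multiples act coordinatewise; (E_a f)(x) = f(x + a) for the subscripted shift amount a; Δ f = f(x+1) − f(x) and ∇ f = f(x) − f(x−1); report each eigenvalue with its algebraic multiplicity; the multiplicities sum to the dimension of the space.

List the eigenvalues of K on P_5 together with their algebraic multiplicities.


image of 1: 0
image of x: 0
image of x^2: 0
image of x^3: 0
image of x^4: 0
image of x^5: 0
the matrix is upper triangular; its diagonal is (0, 0, 0, 0, 0, 0)
for a triangular matrix the eigenvalues are the diagonal entries, with algebraic multiplicity their repetition count

λ = 0 (multiplicity 6)


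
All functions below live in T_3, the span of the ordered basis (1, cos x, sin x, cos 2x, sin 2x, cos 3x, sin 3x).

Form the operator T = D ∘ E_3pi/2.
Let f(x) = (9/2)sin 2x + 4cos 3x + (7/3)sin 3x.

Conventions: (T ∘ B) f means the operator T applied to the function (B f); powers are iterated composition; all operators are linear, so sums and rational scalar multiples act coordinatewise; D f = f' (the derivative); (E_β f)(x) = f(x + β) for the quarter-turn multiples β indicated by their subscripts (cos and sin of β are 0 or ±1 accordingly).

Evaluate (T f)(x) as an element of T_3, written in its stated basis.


E_3pi/2 f = -(9/2)sin 2x + (7/3)cos 3x - 4sin 3x
D E_3pi/2 f = -9cos 2x - 12cos 3x - 7sin 3x

the image equals g(x) = -9cos 2x - 12cos 3x - 7sin 3x


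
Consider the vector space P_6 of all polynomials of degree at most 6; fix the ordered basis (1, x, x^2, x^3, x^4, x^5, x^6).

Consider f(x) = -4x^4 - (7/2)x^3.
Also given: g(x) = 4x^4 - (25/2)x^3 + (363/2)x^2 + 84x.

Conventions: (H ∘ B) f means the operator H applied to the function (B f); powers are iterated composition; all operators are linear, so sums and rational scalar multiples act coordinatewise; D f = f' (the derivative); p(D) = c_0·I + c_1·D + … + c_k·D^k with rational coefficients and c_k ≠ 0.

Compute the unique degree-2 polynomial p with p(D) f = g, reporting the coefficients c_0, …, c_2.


D^0 f = -4x^4 - (7/2)x^3
D^1 f = -16x^3 - (21/2)x^2
D^2 f = -48x^2 - 21x
matching coefficients of g against c_0 f + c_1 Df + … from the top degree down determines the c_i
solution: c_0 = -1, c_1 = 1, c_2 = -4

c_0 = -1, c_1 = 1, c_2 = -4


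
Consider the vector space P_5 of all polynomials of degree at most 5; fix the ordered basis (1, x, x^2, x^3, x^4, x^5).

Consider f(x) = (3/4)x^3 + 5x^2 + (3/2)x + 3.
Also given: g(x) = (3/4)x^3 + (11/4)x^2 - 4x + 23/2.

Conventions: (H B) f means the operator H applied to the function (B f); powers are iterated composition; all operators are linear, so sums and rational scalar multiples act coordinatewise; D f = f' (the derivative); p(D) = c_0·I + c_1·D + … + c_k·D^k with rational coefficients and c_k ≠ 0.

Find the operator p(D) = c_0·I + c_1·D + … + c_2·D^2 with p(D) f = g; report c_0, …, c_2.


D^0 f = (3/4)x^3 + 5x^2 + (3/2)x + 3
D^1 f = (9/4)x^2 + 10x + 3/2
D^2 f = (9/2)x + 10
matching coefficients of g against c_0 f + c_1 Df + … from the top degree down determines the c_i
solution: c_0 = 1, c_1 = -1, c_2 = 1

p(D) = I − D + D^2, i.e. c_0 = 1, c_1 = -1, c_2 = 1


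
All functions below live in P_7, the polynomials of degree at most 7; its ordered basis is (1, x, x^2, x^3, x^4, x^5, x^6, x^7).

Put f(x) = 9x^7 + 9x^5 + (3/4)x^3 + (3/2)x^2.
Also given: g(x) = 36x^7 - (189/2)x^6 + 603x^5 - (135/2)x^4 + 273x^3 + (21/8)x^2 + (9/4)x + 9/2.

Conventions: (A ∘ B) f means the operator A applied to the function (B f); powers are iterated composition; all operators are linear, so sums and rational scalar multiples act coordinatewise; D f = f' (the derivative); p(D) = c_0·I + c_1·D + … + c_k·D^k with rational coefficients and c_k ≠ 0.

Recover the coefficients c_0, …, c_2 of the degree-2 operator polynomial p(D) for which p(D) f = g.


D^0 f = 9x^7 + 9x^5 + (3/4)x^3 + (3/2)x^2
D^1 f = 63x^6 + 45x^4 + (9/4)x^2 + 3x
D^2 f = 378x^5 + 180x^3 + (9/2)x + 3
matching coefficients of g against c_0 f + c_1 Df + … from the top degree down determines the c_i
solution: c_0 = 4, c_1 = -3/2, c_2 = 3/2

p(D) = 4·I − (3/2)·D + (3/2)·D^2, i.e. c_0 = 4, c_1 = -3/2, c_2 = 3/2


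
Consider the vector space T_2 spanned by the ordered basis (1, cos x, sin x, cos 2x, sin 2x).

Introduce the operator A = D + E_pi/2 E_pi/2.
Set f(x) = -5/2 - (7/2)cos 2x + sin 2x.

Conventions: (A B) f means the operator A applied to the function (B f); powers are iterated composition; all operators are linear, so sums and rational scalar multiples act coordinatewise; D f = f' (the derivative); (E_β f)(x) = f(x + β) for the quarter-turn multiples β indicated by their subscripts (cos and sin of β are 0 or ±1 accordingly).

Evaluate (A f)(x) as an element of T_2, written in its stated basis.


D f = 2cos 2x + 7sin 2x
E_pi/2 f = -5/2 + (7/2)cos 2x - sin 2x
E_pi/2 E_pi/2 f = -5/2 - (7/2)cos 2x + sin 2x
(D + E_pi/2 E_pi/2) f = -5/2 - (3/2)cos 2x + 8sin 2x

the image equals g(x) = -5/2 - (3/2)cos 2x + 8sin 2x


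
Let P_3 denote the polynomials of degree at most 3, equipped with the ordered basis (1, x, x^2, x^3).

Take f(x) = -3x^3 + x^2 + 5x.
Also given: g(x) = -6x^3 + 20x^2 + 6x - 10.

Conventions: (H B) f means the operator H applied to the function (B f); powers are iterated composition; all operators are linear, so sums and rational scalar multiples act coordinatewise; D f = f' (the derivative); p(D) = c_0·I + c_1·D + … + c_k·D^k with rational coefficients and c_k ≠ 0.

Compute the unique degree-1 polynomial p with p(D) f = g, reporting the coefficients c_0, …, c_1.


D^0 f = -3x^3 + x^2 + 5x
D^1 f = -9x^2 + 2x + 5
matching coefficients of g against c_0 f + c_1 Df + … from the top degree down determines the c_i
solution: c_0 = 2, c_1 = -2

p(D) = 2·I − 2·D, i.e. c_0 = 2, c_1 = -2


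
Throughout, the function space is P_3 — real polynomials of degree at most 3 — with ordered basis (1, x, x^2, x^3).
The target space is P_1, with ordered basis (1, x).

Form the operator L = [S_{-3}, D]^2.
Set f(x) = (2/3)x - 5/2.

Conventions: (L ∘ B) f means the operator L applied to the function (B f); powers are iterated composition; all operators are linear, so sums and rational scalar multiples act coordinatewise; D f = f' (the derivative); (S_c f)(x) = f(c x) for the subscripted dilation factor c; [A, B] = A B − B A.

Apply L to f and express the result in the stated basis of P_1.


D f = 2/3
S_{-3} D f = 2/3
S_{-3} f = -2x - 5/2
D S_{-3} f = -2
[S_{-3}, D] f = 8/3
D [S_{-3}, D] f = 0
S_{-3} D [S_{-3}, D] f = 0
S_{-3} [S_{-3}, D] f = 8/3
D S_{-3} [S_{-3}, D] f = 0
[S_{-3}, D] [S_{-3}, D] f = 0

the image equals g(x) = 0


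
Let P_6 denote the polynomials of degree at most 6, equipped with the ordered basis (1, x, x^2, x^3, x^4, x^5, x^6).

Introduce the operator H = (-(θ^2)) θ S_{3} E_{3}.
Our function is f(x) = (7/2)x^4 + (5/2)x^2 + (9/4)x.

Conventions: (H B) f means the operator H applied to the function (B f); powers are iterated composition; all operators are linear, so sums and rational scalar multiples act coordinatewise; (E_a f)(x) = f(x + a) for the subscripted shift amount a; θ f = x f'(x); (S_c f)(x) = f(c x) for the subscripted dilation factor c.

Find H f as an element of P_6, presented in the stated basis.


E_{3} f = (7/2)x^4 + 42x^3 + (383/2)x^2 + (1581/4)x + 1251/4
S_{3} E_{3} f = (567/2)x^4 + 1134x^3 + (3447/2)x^2 + (4743/4)x + 1251/4
θ S_{3} E_{3} f = 1134x^4 + 3402x^3 + 3447x^2 + (4743/4)x
θ (θ S_{3} E_{3}) f = 4536x^4 + 10206x^3 + 6894x^2 + (4743/4)x
θ θ (θ S_{3} E_{3}) f = 18144x^4 + 30618x^3 + 13788x^2 + (4743/4)x
(-(θ^2)) (θ S_{3} E_{3}) f = -18144x^4 - 30618x^3 - 13788x^2 - (4743/4)x

g(x) = -18144x^4 - 30618x^3 - 13788x^2 - (4743/4)x


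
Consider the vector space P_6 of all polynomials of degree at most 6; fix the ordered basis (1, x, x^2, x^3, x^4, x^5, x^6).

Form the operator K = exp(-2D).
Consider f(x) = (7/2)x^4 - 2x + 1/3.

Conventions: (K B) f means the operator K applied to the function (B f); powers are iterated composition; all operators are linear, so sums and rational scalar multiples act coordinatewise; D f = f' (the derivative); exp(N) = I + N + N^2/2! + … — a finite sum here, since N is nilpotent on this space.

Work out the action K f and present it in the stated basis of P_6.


order-1 term: -28x^3 + 4
order-2 term: 84x^2
order-3 term: -112x
order-4 term: 56
the series for exp(-2D) f terminates at order 4
exp(-2D) f = (7/2)x^4 - 28x^3 + 84x^2 - 114x + 181/3

g(x) = (7/2)x^4 - 28x^3 + 84x^2 - 114x + 181/3


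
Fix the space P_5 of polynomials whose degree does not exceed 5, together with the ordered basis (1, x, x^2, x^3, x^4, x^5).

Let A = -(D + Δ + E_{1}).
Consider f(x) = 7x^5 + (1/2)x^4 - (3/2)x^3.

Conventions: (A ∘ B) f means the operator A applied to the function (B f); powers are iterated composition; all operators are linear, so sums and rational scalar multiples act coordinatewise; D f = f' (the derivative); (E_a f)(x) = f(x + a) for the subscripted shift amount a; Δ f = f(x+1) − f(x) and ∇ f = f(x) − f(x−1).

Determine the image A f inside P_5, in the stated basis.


D f = 35x^4 + 2x^3 - (9/2)x^2
Δ f = 35x^4 + 72x^3 + (137/2)x^2 + (65/2)x + 6
E_{1} f = 7x^5 + (71/2)x^4 + (141/2)x^3 + (137/2)x^2 + (65/2)x + 6
(D + Δ + E_{1}) f = 7x^5 + (211/2)x^4 + (289/2)x^3 + (265/2)x^2 + 65x + 12
(-(D + Δ + E_{1})) f = -7x^5 - (211/2)x^4 - (289/2)x^3 - (265/2)x^2 - 65x - 12

g(x) = -7x^5 - (211/2)x^4 - (289/2)x^3 - (265/2)x^2 - 65x - 12


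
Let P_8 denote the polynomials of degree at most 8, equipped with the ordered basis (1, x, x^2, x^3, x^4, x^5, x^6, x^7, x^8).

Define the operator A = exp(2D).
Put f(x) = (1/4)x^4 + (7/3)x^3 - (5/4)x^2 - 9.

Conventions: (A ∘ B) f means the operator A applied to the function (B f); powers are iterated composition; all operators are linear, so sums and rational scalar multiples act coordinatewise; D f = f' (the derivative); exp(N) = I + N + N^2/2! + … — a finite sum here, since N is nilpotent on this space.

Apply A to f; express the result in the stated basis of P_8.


the image equals g(x) = (1/4)x^4 + (13/3)x^3 + (75/4)x^2 + 31x + 26/3

order-1 term: 2x^3 + 14x^2 - 5x
order-2 term: 6x^2 + 28x - 5
order-3 term: 8x + 56/3
order-4 term: 4
the series for exp(2D) f terminates at order 4
exp(2D) f = (1/4)x^4 + (13/3)x^3 + (75/4)x^2 + 31x + 26/3


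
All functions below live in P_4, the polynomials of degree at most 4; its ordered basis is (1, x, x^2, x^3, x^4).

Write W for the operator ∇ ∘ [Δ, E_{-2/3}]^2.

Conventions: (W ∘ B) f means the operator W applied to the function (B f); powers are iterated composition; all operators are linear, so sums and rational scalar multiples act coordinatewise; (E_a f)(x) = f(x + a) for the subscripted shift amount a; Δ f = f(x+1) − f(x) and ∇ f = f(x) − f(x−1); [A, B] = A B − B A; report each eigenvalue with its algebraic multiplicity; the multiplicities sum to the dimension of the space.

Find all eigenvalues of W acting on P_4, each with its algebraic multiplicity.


λ = 0 (multiplicity 5)

image of 1: 0
image of x: 0
image of x^2: 0
image of x^3: 0
image of x^4: 0
the matrix is upper triangular; its diagonal is (0, 0, 0, 0, 0)
for a triangular matrix the eigenvalues are the diagonal entries, with algebraic multiplicity their repetition count


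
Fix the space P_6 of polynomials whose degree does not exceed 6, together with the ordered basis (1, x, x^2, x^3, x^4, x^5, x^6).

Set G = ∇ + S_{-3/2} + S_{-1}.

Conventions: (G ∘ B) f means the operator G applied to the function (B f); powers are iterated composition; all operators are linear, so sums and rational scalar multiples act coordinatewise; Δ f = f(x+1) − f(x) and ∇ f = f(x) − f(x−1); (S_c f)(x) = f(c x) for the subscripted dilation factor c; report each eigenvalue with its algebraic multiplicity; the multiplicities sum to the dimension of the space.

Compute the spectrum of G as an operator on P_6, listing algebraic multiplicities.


image of 1: 2
image of x: -(5/2)x + 1
image of x^2: (13/4)x^2 + 2x - 1
image of x^3: -(35/8)x^3 + 3x^2 - 3x + 1
image of x^4: (97/16)x^4 + 4x^3 - 6x^2 + 4x - 1
image of x^5: -(275/32)x^5 + 5x^4 - 10x^3 + 10x^2 - 5x + 1
image of x^6: (793/64)x^6 + 6x^5 - 15x^4 + 20x^3 - 15x^2 + 6x - 1
the matrix is upper triangular; its diagonal is (2, -5/2, 13/4, -35/8, 97/16, -275/32, 793/64)
for a triangular matrix the eigenvalues are the diagonal entries, with algebraic multiplicity their repetition count

λ = -275/32 (multiplicity 1), λ = -35/8 (multiplicity 1), λ = -5/2 (multiplicity 1), λ = 2 (multiplicity 1), λ = 13/4 (multiplicity 1), λ = 97/16 (multiplicity 1), λ = 793/64 (multiplicity 1)


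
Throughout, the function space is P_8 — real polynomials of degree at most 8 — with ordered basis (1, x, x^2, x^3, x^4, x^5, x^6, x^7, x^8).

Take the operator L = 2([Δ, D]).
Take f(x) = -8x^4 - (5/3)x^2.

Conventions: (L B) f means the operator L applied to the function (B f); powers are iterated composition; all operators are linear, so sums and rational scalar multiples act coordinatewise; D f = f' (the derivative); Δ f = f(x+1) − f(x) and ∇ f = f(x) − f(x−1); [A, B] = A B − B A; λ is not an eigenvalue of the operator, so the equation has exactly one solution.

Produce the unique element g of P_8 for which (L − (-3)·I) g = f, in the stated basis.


write g with unknown coordinates in the stated basis and equate coefficients in (L − (-3)·I) g = f
solving from the highest basis element down gives g = -(8/3)x^4 - (5/9)x^2
check: L g = 0
so L g − (-3)·g = -8x^4 - (5/3)x^2 = f ✓

g(x) = -(8/3)x^4 - (5/9)x^2


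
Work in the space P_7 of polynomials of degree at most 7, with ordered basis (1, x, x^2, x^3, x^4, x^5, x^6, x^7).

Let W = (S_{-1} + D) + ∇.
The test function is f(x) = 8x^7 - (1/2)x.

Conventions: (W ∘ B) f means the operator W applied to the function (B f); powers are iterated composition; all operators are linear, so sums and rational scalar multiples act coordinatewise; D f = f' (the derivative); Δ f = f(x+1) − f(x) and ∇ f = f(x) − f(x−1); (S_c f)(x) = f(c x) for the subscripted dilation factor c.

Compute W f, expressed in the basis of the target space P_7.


the result is g(x) = -8x^7 + 112x^6 - 168x^5 + 280x^4 - 280x^3 + 168x^2 - (111/2)x + 7

S_{-1} f = -8x^7 + (1/2)x
D f = 56x^6 - 1/2
(S_{-1} + D) f = -8x^7 + 56x^6 + (1/2)x - 1/2
∇ f = 56x^6 - 168x^5 + 280x^4 - 280x^3 + 168x^2 - 56x + 15/2
((S_{-1} + D) + ∇) f = -8x^7 + 112x^6 - 168x^5 + 280x^4 - 280x^3 + 168x^2 - (111/2)x + 7


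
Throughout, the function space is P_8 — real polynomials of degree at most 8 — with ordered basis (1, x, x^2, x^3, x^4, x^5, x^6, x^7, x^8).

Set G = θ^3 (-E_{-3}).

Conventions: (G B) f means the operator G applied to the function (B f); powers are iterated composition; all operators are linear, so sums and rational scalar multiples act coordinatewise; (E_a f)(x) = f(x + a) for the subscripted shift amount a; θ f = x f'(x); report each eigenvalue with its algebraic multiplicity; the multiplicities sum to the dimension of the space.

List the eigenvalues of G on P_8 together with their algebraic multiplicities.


λ = -512 (multiplicity 1), λ = -343 (multiplicity 1), λ = -216 (multiplicity 1), λ = -125 (multiplicity 1), λ = -64 (multiplicity 1), λ = -27 (multiplicity 1), λ = -8 (multiplicity 1), λ = -1 (multiplicity 1), λ = 0 (multiplicity 1)

image of 1: 0
image of x: -x
image of x^2: -8x^2 + 6x
image of x^3: -27x^3 + 72x^2 - 27x
image of x^4: -64x^4 + 324x^3 - 432x^2 + 108x
image of x^5: -125x^5 + 960x^4 - 2430x^3 + 2160x^2 - 405x
image of x^6: -216x^6 + 2250x^5 - 8640x^4 + 14580x^3 - 9720x^2 + 1458x
image of x^7: -343x^7 + 4536x^6 - 23625x^5 + 60480x^4 - 76545x^3 + 40824x^2 - 5103x
image of x^8: -512x^8 + 8232x^7 - 54432x^6 + 189000x^5 - 362880x^4 + 367416x^3 - 163296x^2 + 17496x
the matrix is upper triangular; its diagonal is (0, -1, -8, -27, -64, -125, -216, -343, -512)
for a triangular matrix the eigenvalues are the diagonal entries, with algebraic multiplicity their repetition count


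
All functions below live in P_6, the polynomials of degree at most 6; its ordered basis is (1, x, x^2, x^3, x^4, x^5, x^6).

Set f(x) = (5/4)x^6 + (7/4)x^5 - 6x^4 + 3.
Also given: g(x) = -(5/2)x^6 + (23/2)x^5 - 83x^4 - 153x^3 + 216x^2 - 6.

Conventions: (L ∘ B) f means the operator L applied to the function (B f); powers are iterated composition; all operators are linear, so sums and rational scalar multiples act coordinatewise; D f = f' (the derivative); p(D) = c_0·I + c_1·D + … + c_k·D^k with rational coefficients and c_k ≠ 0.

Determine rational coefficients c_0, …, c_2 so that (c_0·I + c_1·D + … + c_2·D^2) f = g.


D^0 f = (5/4)x^6 + (7/4)x^5 - 6x^4 + 3
D^1 f = (15/2)x^5 + (35/4)x^4 - 24x^3
D^2 f = (75/2)x^4 + 35x^3 - 72x^2
matching coefficients of g against c_0 f + c_1 Df + … from the top degree down determines the c_i
solution: c_0 = -2, c_1 = 2, c_2 = -3

c_0 = -2, c_1 = 2, c_2 = -3


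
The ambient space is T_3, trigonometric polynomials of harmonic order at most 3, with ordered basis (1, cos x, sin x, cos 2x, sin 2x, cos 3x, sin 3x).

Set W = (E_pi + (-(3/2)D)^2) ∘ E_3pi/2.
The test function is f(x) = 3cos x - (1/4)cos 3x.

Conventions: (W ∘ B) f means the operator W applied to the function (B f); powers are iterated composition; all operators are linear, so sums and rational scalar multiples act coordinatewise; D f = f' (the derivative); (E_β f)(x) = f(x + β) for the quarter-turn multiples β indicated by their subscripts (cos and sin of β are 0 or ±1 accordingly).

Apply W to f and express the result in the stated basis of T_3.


the result is g(x) = -(39/4)sin x - (85/16)sin 3x

E_3pi/2 f = 3sin x + (1/4)sin 3x
E_pi E_3pi/2 f = -3sin x - (1/4)sin 3x
D E_3pi/2 f = 3cos x + (3/4)cos 3x
(-(3/2)D) E_3pi/2 f = -(9/2)cos x - (9/8)cos 3x
D (-(3/2)D) E_3pi/2 f = (9/2)sin x + (27/8)sin 3x
(-(3/2)D) (-(3/2)D) E_3pi/2 f = -(27/4)sin x - (81/16)sin 3x
(E_pi + (-(3/2)D)^2) E_3pi/2 f = -(39/4)sin x - (85/16)sin 3x


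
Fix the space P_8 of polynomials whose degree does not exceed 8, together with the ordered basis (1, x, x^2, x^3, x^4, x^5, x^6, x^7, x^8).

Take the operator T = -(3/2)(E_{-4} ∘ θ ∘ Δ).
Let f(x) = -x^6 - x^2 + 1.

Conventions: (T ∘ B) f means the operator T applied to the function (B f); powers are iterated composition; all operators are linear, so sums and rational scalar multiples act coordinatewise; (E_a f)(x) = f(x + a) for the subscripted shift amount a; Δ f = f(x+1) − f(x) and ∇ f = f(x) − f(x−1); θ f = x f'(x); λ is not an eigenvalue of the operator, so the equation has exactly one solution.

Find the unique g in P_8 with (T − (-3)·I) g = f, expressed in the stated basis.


write g with unknown coordinates in the stated basis and equate coefficients in (T − (-3)·I) g = f
solving from the highest basis element down gives g = -(1/3)x^6 - 5x^5 + 40x^4 + 315x^3 - (9871/3)x^2 + (13826/3)x + 26777/3
check: T g = 15x^5 - 120x^4 - 945x^3 + 9870x^2 - 13826x - 26776
so T g − (-3)·g = -x^6 - x^2 + 1 = f ✓

the result is g(x) = -(1/3)x^6 - 5x^5 + 40x^4 + 315x^3 - (9871/3)x^2 + (13826/3)x + 26777/3


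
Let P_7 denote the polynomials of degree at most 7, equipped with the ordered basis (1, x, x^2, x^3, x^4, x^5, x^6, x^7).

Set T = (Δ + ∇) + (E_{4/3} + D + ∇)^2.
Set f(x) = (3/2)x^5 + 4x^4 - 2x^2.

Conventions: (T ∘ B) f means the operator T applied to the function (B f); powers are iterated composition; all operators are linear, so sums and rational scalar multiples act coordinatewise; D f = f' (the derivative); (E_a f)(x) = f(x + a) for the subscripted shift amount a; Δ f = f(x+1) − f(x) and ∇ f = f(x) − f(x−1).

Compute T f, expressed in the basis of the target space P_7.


Δ f = (15/2)x^4 + 31x^3 + 39x^2 + (39/2)x + 7/2
∇ f = (15/2)x^4 + x^3 - 9x^2 + (9/2)x - 1/2
(Δ + ∇) f = 15x^4 + 32x^3 + 30x^2 + 24x + 3
E_{4/3} f = (3/2)x^5 + 14x^4 + 48x^3 + (686/9)x^2 + (1520/27)x + 416/27
D f = (15/2)x^4 + 16x^3 - 4x
∇ f = (15/2)x^4 + x^3 - 9x^2 + (9/2)x - 1/2
(E_{4/3} + D + ∇) f = (3/2)x^5 + 29x^4 + 65x^3 + (605/9)x^2 + (3067/54)x + 805/54
E_{4/3} (E_{4/3} + D + ∇) f = (3/2)x^5 + 39x^4 + (739/3)x^3 + (6049/9)x^2 + (15865/18)x + 74875/162
D (E_{4/3} + D + ∇) f = (15/2)x^4 + 116x^3 + 195x^2 + (1210/9)x + 3067/54
∇ (E_{4/3} + D + ∇) f = (15/2)x^4 + 101x^3 + 36x^2 + (863/18)x + 731/27
(E_{4/3} + D + ∇) (E_{4/3} + D + ∇) f = (3/2)x^5 + 54x^4 + (1390/3)x^3 + (8128/9)x^2 + (9574/9)x + 44231/81
((Δ + ∇) + (E_{4/3} + D + ∇)^2) f = (3/2)x^5 + 69x^4 + (1486/3)x^3 + (8398/9)x^2 + (9790/9)x + 44474/81

g(x) = (3/2)x^5 + 69x^4 + (1486/3)x^3 + (8398/9)x^2 + (9790/9)x + 44474/81


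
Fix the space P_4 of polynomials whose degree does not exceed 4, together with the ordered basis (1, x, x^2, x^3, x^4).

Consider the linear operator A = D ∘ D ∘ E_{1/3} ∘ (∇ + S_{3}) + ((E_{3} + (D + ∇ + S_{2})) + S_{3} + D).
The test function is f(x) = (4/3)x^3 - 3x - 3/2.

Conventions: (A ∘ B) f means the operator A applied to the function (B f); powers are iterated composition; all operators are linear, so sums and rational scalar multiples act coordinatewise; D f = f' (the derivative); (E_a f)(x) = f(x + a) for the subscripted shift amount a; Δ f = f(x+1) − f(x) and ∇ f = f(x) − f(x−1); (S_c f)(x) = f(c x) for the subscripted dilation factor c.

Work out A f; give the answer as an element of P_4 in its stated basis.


g(x) = 48x^3 + 24x^2 + 230x + 569/6

∇ f = 4x^2 - 4x - 5/3
S_{3} f = 36x^3 - 9x - 3/2
(∇ + S_{3}) f = 36x^3 + 4x^2 - 13x - 19/6
E_{1/3} (∇ + S_{3}) f = 36x^3 + 40x^2 + (5/3)x - 103/18
D E_{1/3} (∇ + S_{3}) f = 108x^2 + 80x + 5/3
D D E_{1/3} (∇ + S_{3}) f = 216x + 80
E_{3} f = (4/3)x^3 + 12x^2 + 33x + 51/2
D f = 4x^2 - 3
∇ f = 4x^2 - 4x - 5/3
S_{2} f = (32/3)x^3 - 6x - 3/2
(D + ∇ + S_{2}) f = (32/3)x^3 + 8x^2 - 10x - 37/6
(E_{3} + (D + ∇ + S_{2})) f = 12x^3 + 20x^2 + 23x + 58/3
S_{3} f = 36x^3 - 9x - 3/2
D f = 4x^2 - 3
((E_{3} + (D + ∇ + S_{2})) + S_{3} + D) f = 48x^3 + 24x^2 + 14x + 89/6
(D ∘ D ∘ E_{1/3} ∘ (∇ + S_{3}) + ((E_{3} + (D + ∇ + S_{2})) + S_{3} + D)) f = 48x^3 + 24x^2 + 230x + 569/6


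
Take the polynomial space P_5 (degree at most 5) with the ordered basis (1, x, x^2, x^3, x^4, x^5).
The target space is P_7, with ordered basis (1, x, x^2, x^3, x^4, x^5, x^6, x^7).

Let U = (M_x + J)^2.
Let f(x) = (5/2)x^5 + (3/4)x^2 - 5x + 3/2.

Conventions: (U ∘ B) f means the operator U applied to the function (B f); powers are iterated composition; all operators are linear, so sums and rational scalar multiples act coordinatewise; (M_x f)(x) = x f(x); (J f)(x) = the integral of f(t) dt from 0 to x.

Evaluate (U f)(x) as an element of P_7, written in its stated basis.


M_x f = (5/2)x^6 + (3/4)x^3 - 5x^2 + (3/2)x
J f = (5/12)x^6 + (1/4)x^3 - (5/2)x^2 + (3/2)x
(M_x + J) f = (35/12)x^6 + x^3 - (15/2)x^2 + 3x
M_x (M_x + J) f = (35/12)x^7 + x^4 - (15/2)x^3 + 3x^2
J (M_x + J) f = (5/12)x^7 + (1/4)x^4 - (5/2)x^3 + (3/2)x^2
(M_x + J) (M_x + J) f = (10/3)x^7 + (5/4)x^4 - 10x^3 + (9/2)x^2

g(x) = (10/3)x^7 + (5/4)x^4 - 10x^3 + (9/2)x^2


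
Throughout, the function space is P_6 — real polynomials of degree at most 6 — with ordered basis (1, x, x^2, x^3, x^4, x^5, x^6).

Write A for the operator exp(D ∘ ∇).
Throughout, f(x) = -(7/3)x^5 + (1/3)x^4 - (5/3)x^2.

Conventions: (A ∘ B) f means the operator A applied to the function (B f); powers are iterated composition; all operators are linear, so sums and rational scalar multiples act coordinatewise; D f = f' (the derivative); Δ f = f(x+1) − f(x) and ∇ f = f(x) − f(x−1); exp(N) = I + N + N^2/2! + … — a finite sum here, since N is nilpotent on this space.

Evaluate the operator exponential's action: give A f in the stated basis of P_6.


order-1 term: -(140/3)x^3 + 74x^2 - (152/3)x + 29/3
order-2 term: -140x + 144
the series for exp(D ∘ ∇) f terminates at order 2
exp(D ∘ ∇) f = -(7/3)x^5 + (1/3)x^4 - (140/3)x^3 + (217/3)x^2 - (572/3)x + 461/3

g(x) = -(7/3)x^5 + (1/3)x^4 - (140/3)x^3 + (217/3)x^2 - (572/3)x + 461/3


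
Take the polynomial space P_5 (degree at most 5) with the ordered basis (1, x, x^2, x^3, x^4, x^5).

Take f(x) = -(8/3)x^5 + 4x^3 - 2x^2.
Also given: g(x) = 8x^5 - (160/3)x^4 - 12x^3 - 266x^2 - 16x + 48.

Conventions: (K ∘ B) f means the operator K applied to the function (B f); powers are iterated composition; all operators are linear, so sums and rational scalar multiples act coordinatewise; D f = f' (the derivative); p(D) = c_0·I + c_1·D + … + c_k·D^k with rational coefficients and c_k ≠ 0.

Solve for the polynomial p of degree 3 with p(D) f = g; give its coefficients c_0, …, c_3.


p(D) = -3·I + 4·D + 2·D^3, i.e. c_0 = -3, c_1 = 4, c_2 = 0, c_3 = 2

D^0 f = -(8/3)x^5 + 4x^3 - 2x^2
D^1 f = -(40/3)x^4 + 12x^2 - 4x
D^2 f = -(160/3)x^3 + 24x - 4
D^3 f = -160x^2 + 24
matching coefficients of g against c_0 f + c_1 Df + … from the top degree down determines the c_i
solution: c_0 = -3, c_1 = 4, c_2 = 0, c_3 = 2


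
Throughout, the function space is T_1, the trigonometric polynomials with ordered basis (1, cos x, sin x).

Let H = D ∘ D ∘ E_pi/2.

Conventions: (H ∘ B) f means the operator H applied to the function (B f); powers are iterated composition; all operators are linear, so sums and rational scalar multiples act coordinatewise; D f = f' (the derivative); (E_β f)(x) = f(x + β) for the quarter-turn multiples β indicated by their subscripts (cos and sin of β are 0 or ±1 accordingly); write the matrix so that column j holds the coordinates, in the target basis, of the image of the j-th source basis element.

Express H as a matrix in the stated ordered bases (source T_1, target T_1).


the matrix is [[0, 0, 0]; [0, 0, -1]; [0, 1, 0]] (rows listed top to bottom)

image of 1: 0
image of cos x: sin x
image of sin x: -cos x
each image's coordinates form column j of the matrix


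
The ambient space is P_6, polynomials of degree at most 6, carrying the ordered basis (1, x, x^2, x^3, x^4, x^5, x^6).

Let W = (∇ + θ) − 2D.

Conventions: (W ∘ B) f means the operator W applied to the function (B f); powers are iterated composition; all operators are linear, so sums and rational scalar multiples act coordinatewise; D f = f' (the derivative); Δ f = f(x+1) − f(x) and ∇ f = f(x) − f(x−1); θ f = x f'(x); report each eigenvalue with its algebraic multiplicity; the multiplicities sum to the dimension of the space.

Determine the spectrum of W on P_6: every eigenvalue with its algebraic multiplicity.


λ = 0 (multiplicity 1), λ = 1 (multiplicity 1), λ = 2 (multiplicity 1), λ = 3 (multiplicity 1), λ = 4 (multiplicity 1), λ = 5 (multiplicity 1), λ = 6 (multiplicity 1)

image of 1: 0
image of x: x - 1
image of x^2: 2x^2 - 2x - 1
image of x^3: 3x^3 - 3x^2 - 3x + 1
image of x^4: 4x^4 - 4x^3 - 6x^2 + 4x - 1
image of x^5: 5x^5 - 5x^4 - 10x^3 + 10x^2 - 5x + 1
image of x^6: 6x^6 - 6x^5 - 15x^4 + 20x^3 - 15x^2 + 6x - 1
the matrix is upper triangular; its diagonal is (0, 1, 2, 3, 4, 5, 6)
for a triangular matrix the eigenvalues are the diagonal entries, with algebraic multiplicity their repetition count
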